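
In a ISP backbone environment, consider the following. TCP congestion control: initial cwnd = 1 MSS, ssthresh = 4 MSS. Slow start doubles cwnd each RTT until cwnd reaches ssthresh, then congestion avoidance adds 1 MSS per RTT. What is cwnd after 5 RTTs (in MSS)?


RTT 0: cwnd = 1 MSS (initial)
RTT 1: cwnd = 2 MSS (slow start, doubled)
RTT 2: cwnd = 4 MSS (slow start, doubled)
RTT 3: cwnd = 5 MSS (congestion avoidance, +1)
RTT 4: cwnd = 6 MSS (congestion avoidance, +1)
RTT 5: cwnd = 7 MSS (congestion avoidance, +1)

7


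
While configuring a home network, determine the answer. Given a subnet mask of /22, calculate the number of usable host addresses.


Given: subnet mask /22
Host bits = 32 - 22 = 10
Total addresses = 2^10 = 1024
Usable hosts = 1024 - 2 (network + broadcast) = 1022

1022


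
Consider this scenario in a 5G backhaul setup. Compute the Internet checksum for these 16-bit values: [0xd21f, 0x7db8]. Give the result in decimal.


Given words: [0xd21f, 0x7db8]
Step 1: Sum all words
Raw sum = 53791 + 32184 = 85975
Step 2: Fold carry: (20439 + 1) = 20440
One's complement = ~20440 & 0xFFFF = 45095

45095


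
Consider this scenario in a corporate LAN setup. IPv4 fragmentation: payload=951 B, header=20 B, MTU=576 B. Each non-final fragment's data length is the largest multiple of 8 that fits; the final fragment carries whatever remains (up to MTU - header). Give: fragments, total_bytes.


Max data per non-final fragment = floor((MTU - header)/8)*8 = floor((576 - 20)/8)*8 = floor(556/8)*8 = 552 B
Final fragment needs no 8-byte alignment: it can carry up to MTU - header = 556 B
Non-final fragments needed = ceil((payload - 556) / 552) = ceil(395/552) = ceil(0.7156) = 1
Number of fragments = 1 + 1 = 2
Fragment sizes (data): 1 * 552 B + 399 B (last, 399 <= 556 OK)
Total bytes sent = payload + n_frags * header = 951 + 2*20 = 951 + 40 = 991 B

2, 991


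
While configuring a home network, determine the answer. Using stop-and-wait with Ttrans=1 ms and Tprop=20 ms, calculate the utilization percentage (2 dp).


Given: Ttrans = 1 ms, Tprop = 20 ms
RTT = 2 * Tprop = 2 * 20 = 40 ms
U = Ttrans / (Ttrans + RTT)
U = 1 / (1 + 40)
U = 1 / 41 = 0.02439
U% = 2.44%

2.44


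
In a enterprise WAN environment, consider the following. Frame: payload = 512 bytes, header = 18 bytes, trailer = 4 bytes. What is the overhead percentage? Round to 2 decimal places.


Given: payload = 512 B, header = 18 B, trailer = 4 B
Overhead bytes = header + trailer = 18 + 4 = 22
Total frame = payload + overhead = 512 + 22 = 534
Overhead % = 22 / 534 * 100 = 4.1199% -> 4.12% (2 dp)

4.12


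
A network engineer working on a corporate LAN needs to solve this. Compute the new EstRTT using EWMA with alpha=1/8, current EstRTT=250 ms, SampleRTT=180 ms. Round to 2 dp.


Given: EstRTT = 250 ms, SampleRTT = 180 ms, alpha = 1/8
New EstRTT = (1 - alpha) * EstRTT + alpha * SampleRTT
(7/8) * 250 = 218.75
(1/8) * 180 = 22.5
New EstRTT = 218.75 + 22.5 = 241.25 ms -> 241.25 ms (2 dp)

241.25


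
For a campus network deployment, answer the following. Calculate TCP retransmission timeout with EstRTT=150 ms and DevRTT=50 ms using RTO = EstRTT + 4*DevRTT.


Given: EstRTT = 150 ms, DevRTT = 50 ms
Timeout = EstRTT + 4 * DevRTT
4 * DevRTT = 4 * 50 = 200
Timeout = 150 + 200 = 350 ms

350


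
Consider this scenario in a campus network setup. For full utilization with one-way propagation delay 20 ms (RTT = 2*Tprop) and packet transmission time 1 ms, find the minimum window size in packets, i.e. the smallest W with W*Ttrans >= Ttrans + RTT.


Given: Ttrans = 1 ms, RTT = 40 ms (= 2 * Tprop, Tprop = 20 ms)
Time until first ACK returns = Ttrans + RTT = 1 + 40 = 41 ms
Need W * Ttrans >= Ttrans + RTT  ->  W >= (Ttrans + RTT) / Ttrans
(Ttrans + RTT) / Ttrans = 41 / 1 = 41
W_min = ceil(41) = 41

41


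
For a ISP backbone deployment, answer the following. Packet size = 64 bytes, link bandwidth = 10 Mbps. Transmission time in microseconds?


Given: packet = 64 bytes, bandwidth = 10 Mbps
Packet in bits = 64 * 8 = 512 bits
Bandwidth = 10 * 10^6 = 10000000 bps
Time = 512 / 10000000 seconds
Time in us = 512 * 10^6 / 10000000 = 51.2

51.2


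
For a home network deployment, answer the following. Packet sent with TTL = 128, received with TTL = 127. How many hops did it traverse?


Given: initial TTL = 128, received TTL = 127
Hops = initial TTL - received TTL
Hops = 128 - 127 = 1

1


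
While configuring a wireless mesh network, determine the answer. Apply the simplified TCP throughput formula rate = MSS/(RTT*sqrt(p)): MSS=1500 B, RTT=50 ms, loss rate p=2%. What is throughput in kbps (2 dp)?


Given: MSS = 1500 bytes, RTT = 50 ms, loss = 2%
RTT in seconds = 50 / 1000 = 0.05
Loss rate = 2% = 0.02
sqrt(loss) = sqrt(0.02) = 0.141421356237
Throughput (bytes/s) = 1500 / (0.05 * 0.141421356237) = 212132.0344
Throughput (kbps) = 212132.0344 * 8 / 1000 = 1697.056275 -> 1697.06 kbps (2 dp)

1697.06


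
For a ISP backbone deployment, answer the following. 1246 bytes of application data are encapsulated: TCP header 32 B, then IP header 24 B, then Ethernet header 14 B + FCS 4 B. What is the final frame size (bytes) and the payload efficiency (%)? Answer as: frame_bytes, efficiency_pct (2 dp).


TCP segment = 1246 + 32 = 1278 B
IP packet = 1278 + 24 = 1302 B
Ethernet frame = 1302 + 14 + 4 = 1320 B
Efficiency = app / frame = 1246 / 1320 = 0.943939 = 94.3939% -> 94.39% (2 dp)

1320, 94.39


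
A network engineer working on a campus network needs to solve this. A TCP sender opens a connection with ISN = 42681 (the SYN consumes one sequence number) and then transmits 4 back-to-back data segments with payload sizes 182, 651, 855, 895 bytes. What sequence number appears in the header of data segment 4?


The SYN occupies sequence number ISN = 42681, so the first data byte is ISN + 1 = 42682.
SEQ of data segment i = (ISN + 1) + sum of payload sizes of segments 1..i-1.
Segment 1: SEQ = 42682, payload = 182 bytes
Segment 2: SEQ = 42864, payload = 651 bytes
Segment 3: SEQ = 43515, payload = 855 bytes
Segment 4: SEQ = 44370, payload = 895 bytes
SEQ of segment 4 = 42682 + 182 + 651 + 855 = 44370

44370


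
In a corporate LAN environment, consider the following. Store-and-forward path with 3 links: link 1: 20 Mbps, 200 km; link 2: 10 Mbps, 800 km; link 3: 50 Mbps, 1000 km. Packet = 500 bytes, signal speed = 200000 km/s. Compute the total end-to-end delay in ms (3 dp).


Packet = 500 bytes = 4000 bits. Store-and-forward: sum (t_trans + t_prop) per link.
Link 1: t_trans = 4000/(20*10^6) s = 0.2000 ms; t_prop = 200/200000 s = 1.0000 ms; subtotal = 1.2000 ms
Link 2: t_trans = 4000/(10*10^6) s = 0.4000 ms; t_prop = 800/200000 s = 4.0000 ms; subtotal = 4.4000 ms
Link 3: t_trans = 4000/(50*10^6) s = 0.0800 ms; t_prop = 1000/200000 s = 5.0000 ms; subtotal = 5.0800 ms
End-to-end = 1.2000 + 4.4000 + 5.0800 = 10.6800 ms -> 10.680 ms (3 dp)

10.680


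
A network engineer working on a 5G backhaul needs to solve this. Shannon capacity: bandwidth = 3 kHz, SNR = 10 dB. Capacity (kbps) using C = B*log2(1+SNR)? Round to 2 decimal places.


Given: B = 3 kHz, SNR = 10 dB
SNR linear = 10^(10/10) = 10
1 + SNR = 11
log2(11) = 3.4594316186
C = 3 * 1000 * 3.4594316186 = 10378.2949 bps
C = 10.378295 kbps -> 10.38 kbps (2 dp)

10.38


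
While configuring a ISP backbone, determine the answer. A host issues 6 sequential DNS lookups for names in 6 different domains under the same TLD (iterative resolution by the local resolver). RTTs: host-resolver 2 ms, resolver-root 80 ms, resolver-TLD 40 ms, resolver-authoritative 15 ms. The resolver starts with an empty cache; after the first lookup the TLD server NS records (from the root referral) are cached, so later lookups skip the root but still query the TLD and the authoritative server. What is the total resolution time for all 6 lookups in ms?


Lookup 1 (cold cache): local + root + TLD + auth = 2 + 80 + 40 + 15 = 137 ms
Lookups 2..6 (TLD NS cached -> skip root; new domain -> still ask TLD and auth): local + TLD + auth = 2 + 40 + 15 = 57 ms each
Remaining 5 lookups: 5 * 57 = 285 ms
Total = 137 + 285 = 422 ms

422


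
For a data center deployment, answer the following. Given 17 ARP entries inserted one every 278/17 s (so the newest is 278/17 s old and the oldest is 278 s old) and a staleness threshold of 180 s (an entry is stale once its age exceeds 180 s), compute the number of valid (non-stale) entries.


Ages are k * 278/17 s for k = 1..17 (spacing = 16.3529 s).
Entry k is valid iff k * 278/17 <= 180 iff k <= 17 * 180 / 278 = 11.0072
n_valid = floor(11.0072) = 11
(n_stale = 17 - 11 = 6)

11


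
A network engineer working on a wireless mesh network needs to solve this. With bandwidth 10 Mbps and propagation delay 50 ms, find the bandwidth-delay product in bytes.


Given: bandwidth = 10 Mbps, delay = 50 ms
BDP in bits = 10 * 10^6 * 50 / 1000
BDP in bits = 500000
BDP in bytes = 500000 / 8 = 62500

62500


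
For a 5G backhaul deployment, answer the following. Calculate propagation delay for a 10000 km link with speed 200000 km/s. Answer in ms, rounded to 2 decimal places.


Given: distance = 10000 km, speed = 200000 km/s
Delay = distance / speed = 10000 / 200000 seconds
Delay in ms = 10000 * 1000 / 200000
Delay = 50.0000 ms
Rounded to 2 dp = 50.00 ms

50.00


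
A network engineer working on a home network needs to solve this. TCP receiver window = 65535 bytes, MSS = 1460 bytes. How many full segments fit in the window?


Given: RWND = 65535 bytes, MSS = 1460 bytes
Full segments = floor(RWND / MSS)
Full segments = floor(65535 / 1460)
Full segments = floor(44.887) = 44

44


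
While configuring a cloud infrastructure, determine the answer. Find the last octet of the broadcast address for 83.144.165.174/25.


Given: IP = 83.144.165.174, prefix = /25
Host bits = 32 - 25 = 7
Network last octet = 174 AND mask = 128
Host part size = 2^7 - 1 = 127
Broadcast last octet = 128 OR 127 = 255

255


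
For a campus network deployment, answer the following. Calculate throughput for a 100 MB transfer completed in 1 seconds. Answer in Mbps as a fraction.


Given: file = 100 MB, time = 1 s
File in Mb = 100 * 8 = 800 Mb
Throughput = 800 / 1 Mbps
Throughput = 800 Mbps

800


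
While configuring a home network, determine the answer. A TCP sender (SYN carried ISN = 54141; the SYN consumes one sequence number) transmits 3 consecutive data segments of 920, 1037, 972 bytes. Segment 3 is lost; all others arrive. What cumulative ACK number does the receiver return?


SYN uses sequence number 54141; first data byte = ISN + 1 = 54142.
Segment 1: SEQ = 54142, len = 920 B, covers [54142, 55061]
Segment 2: SEQ = 55062, len = 1037 B, covers [55062, 56098]
Segment 3: SEQ = 56099, len = 972 B, covers [56099, 57070] [LOST]
In-order data received: bytes [54142, 56098] (segments 1..2).
Segment 3 missing -> gap begins at byte 56099.
Cumulative ACK = next expected in-order byte = 54142 + 920 + 1037 = 56099

56099


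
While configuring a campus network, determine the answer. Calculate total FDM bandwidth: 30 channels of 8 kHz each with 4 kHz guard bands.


Given: 30 channels, 8 kHz each, guard = 4 kHz
Channel bandwidth = 30 * 8 = 240 kHz
Guard bands = 29 gaps * 4 kHz = 116 kHz
Total = 240 + 116 = 356 kHz

356


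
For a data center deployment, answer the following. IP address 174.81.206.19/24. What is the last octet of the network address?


Given: IP = 174.81.206.19, prefix = /24
Subnet mask = 255.255.255.0
Last octet of IP: 19
Last octet of mask: 0
Network last octet = 19 AND 0 = 0

0


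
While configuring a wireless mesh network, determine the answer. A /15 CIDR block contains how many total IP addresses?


Given: CIDR prefix /15
Host bits = 32 - 15 = 17
Total addresses = 2^17 = 131072

131072


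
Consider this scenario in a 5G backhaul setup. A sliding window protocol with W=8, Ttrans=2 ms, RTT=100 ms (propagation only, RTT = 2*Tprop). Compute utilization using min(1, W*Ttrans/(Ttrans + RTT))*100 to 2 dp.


Given: W = 8, Ttrans = 2 ms, RTT = 100 ms (= 2 * Tprop, Tprop = 50 ms)
Cycle time = Ttrans + RTT = 2 + 100 = 102 ms (first packet sent until its ACK returns)
W * Ttrans = 8 * 2 = 16 ms of sending per cycle
W * Ttrans / (Ttrans + RTT) = 16 / 102 = 0.156863
U = min(1, 0.156863) = 0.156863
U% = 15.69%

15.69


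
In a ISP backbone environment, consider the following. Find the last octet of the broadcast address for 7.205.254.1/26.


Given: IP = 7.205.254.1, prefix = /26
Host bits = 32 - 26 = 6
Network last octet = 1 AND mask = 0
Host part size = 2^6 - 1 = 63
Broadcast last octet = 0 OR 63 = 63

63


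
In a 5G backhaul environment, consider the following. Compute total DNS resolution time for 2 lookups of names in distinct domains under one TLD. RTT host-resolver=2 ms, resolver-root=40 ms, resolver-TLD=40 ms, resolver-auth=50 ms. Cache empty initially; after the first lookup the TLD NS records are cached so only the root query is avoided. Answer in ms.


Lookup 1 (cold cache): local + root + TLD + auth = 2 + 40 + 40 + 50 = 132 ms
Lookups 2..2 (TLD NS cached -> skip root; new domain -> still ask TLD and auth): local + TLD + auth = 2 + 40 + 50 = 92 ms each
Remaining 1 lookups: 1 * 92 = 92 ms
Total = 132 + 92 = 224 ms

224


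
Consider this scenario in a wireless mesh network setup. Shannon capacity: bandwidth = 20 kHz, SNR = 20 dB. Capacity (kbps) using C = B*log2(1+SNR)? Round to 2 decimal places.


Given: B = 20 kHz, SNR = 20 dB
SNR linear = 10^(20/10) = 100
1 + SNR = 101
log2(101) = 6.6582114828
C = 20 * 1000 * 6.6582114828 = 133164.2297 bps
C = 133.164230 kbps -> 133.16 kbps (2 dp)

133.16


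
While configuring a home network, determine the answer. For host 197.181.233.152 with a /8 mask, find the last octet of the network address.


Given: IP = 197.181.233.152, prefix = /8
Subnet mask = 255.0.0.0
Last octet of IP: 152
Last octet of mask: 0
Network last octet = 152 AND 0 = 0

0


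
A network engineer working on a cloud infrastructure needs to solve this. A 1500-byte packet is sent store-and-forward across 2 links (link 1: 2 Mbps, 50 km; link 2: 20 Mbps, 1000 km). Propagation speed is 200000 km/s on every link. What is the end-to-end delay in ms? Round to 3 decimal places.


Packet = 1500 bytes = 12000 bits. Store-and-forward: sum (t_trans + t_prop) per link.
Link 1: t_trans = 12000/(2*10^6) s = 6.0000 ms; t_prop = 50/200000 s = 0.2500 ms; subtotal = 6.2500 ms
Link 2: t_trans = 12000/(20*10^6) s = 0.6000 ms; t_prop = 1000/200000 s = 5.0000 ms; subtotal = 5.6000 ms
End-to-end = 6.2500 + 5.6000 = 11.8500 ms -> 11.850 ms (3 dp)

11.850


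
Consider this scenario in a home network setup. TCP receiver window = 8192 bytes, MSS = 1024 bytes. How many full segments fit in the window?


Given: RWND = 8192 bytes, MSS = 1024 bytes
Full segments = floor(RWND / MSS)
Full segments = floor(8192 / 1024)
Full segments = floor(8.0) = 8

8


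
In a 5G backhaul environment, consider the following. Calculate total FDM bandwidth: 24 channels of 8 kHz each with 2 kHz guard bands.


Given: 24 channels, 8 kHz each, guard = 2 kHz
Channel bandwidth = 24 * 8 = 192 kHz
Guard bands = 23 gaps * 2 kHz = 46 kHz
Total = 192 + 46 = 238 kHz

238


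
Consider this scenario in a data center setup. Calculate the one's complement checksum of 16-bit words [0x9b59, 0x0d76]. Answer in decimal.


Given words: [0x9b59, 0x0d76]
Step 1: Sum all words
Raw sum = 39769 + 3446 = 43215
One's complement = ~43215 & 0xFFFF = 22320

22320


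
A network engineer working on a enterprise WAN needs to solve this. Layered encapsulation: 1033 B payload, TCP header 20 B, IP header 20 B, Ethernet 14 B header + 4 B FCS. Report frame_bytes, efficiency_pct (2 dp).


TCP segment = 1033 + 20 = 1053 B
IP packet = 1053 + 20 = 1073 B
Ethernet frame = 1073 + 14 + 4 = 1091 B
Efficiency = app / frame = 1033 / 1091 = 0.946838 = 94.6838% -> 94.68% (2 dp)

1091, 94.68


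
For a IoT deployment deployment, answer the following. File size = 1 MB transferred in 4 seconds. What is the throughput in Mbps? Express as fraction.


Given: file = 1 MB, time = 4 s
File in Mb = 1 * 8 = 8 Mb
Throughput = 8 / 4 Mbps
Throughput = 2 Mbps

2


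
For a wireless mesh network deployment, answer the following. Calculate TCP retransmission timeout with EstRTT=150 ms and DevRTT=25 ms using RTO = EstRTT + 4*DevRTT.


Given: EstRTT = 150 ms, DevRTT = 25 ms
Timeout = EstRTT + 4 * DevRTT
4 * DevRTT = 4 * 25 = 100
Timeout = 150 + 100 = 250 ms

250


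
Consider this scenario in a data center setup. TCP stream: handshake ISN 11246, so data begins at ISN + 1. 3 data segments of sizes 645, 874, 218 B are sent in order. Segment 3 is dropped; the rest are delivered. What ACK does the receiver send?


SYN uses sequence number 11246; first data byte = ISN + 1 = 11247.
Segment 1: SEQ = 11247, len = 645 B, covers [11247, 11891]
Segment 2: SEQ = 11892, len = 874 B, covers [11892, 12765]
Segment 3: SEQ = 12766, len = 218 B, covers [12766, 12983] [LOST]
In-order data received: bytes [11247, 12765] (segments 1..2).
Segment 3 missing -> gap begins at byte 12766.
Cumulative ACK = next expected in-order byte = 11247 + 645 + 874 = 12766

12766


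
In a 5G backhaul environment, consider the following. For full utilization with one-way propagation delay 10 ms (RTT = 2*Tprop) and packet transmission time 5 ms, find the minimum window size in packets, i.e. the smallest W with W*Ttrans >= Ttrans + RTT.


Given: Ttrans = 5 ms, RTT = 20 ms (= 2 * Tprop, Tprop = 10 ms)
Time until first ACK returns = Ttrans + RTT = 5 + 20 = 25 ms
Need W * Ttrans >= Ttrans + RTT  ->  W >= (Ttrans + RTT) / Ttrans
(Ttrans + RTT) / Ttrans = 25 / 5 = 5
W_min = ceil(5) = 5

5


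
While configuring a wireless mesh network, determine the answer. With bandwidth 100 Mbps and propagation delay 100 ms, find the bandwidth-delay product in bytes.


Given: bandwidth = 100 Mbps, delay = 100 ms
BDP in bits = 100 * 10^6 * 100 / 1000
BDP in bits = 10000000
BDP in bytes = 10000000 / 8 = 1250000

1250000


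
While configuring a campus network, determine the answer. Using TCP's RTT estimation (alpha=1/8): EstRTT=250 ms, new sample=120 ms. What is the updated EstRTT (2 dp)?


Given: EstRTT = 250 ms, SampleRTT = 120 ms, alpha = 1/8
New EstRTT = (1 - alpha) * EstRTT + alpha * SampleRTT
(7/8) * 250 = 218.75
(1/8) * 120 = 15
New EstRTT = 218.75 + 15 = 233.75 ms -> 233.75 ms (2 dp)

233.75


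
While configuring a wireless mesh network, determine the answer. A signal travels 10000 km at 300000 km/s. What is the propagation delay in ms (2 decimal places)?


Given: distance = 10000 km, speed = 300000 km/s
Delay = distance / speed = 10000 / 300000 seconds
Delay in ms = 10000 * 1000 / 300000
Delay = 33.3333 ms
Rounded to 2 dp = 33.33 ms

33.33


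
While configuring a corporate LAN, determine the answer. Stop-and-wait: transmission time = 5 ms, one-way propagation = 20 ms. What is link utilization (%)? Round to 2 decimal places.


Given: Ttrans = 5 ms, Tprop = 20 ms
RTT = 2 * Tprop = 2 * 20 = 40 ms
U = Ttrans / (Ttrans + RTT)
U = 5 / (5 + 40)
U = 5 / 45 = 0.111111
U% = 11.11%

11.11


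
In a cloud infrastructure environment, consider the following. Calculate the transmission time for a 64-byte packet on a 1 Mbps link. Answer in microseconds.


Given: packet = 64 bytes, bandwidth = 1 Mbps
Packet in bits = 64 * 8 = 512 bits
Bandwidth = 1 * 10^6 = 1000000 bps
Time = 512 / 1000000 seconds
Time in us = 512 * 10^6 / 1000000 = 512

512


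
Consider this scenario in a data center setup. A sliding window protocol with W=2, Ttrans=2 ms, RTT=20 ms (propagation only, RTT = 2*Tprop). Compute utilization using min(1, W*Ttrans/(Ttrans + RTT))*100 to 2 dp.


Given: W = 2, Ttrans = 2 ms, RTT = 20 ms (= 2 * Tprop, Tprop = 10 ms)
Cycle time = Ttrans + RTT = 2 + 20 = 22 ms (first packet sent until its ACK returns)
W * Ttrans = 2 * 2 = 4 ms of sending per cycle
W * Ttrans / (Ttrans + RTT) = 4 / 22 = 0.181818
U = min(1, 0.181818) = 0.181818
U% = 18.18%

18.18


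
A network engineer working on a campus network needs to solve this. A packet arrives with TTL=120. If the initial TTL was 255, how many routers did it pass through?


Given: initial TTL = 255, received TTL = 120
Hops = initial TTL - received TTL
Hops = 255 - 120 = 135

135


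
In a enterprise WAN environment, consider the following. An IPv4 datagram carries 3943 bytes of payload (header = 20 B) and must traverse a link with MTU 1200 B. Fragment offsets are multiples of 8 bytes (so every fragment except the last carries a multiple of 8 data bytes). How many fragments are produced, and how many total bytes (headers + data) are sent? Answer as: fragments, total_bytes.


Max data per non-final fragment = floor((MTU - header)/8)*8 = floor((1200 - 20)/8)*8 = floor(1180/8)*8 = 1176 B
Final fragment needs no 8-byte alignment: it can carry up to MTU - header = 1180 B
Non-final fragments needed = ceil((payload - 1180) / 1176) = ceil(2763/1176) = ceil(2.3495) = 3
Number of fragments = 3 + 1 = 4
Fragment sizes (data): 3 * 1176 B + 415 B (last, 415 <= 1180 OK)
Total bytes sent = payload + n_frags * header = 3943 + 4*20 = 3943 + 80 = 4023 B

4, 4023


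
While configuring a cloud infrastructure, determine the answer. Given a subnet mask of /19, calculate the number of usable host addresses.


Given: subnet mask /19
Host bits = 32 - 19 = 13
Total addresses = 2^13 = 8192
Usable hosts = 8192 - 2 (network + broadcast) = 8190

8190


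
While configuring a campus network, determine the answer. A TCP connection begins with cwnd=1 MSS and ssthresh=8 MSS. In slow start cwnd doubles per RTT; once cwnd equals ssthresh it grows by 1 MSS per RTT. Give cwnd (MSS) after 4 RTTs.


RTT 0: cwnd = 1 MSS (initial)
RTT 1: cwnd = 2 MSS (slow start, doubled)
RTT 2: cwnd = 4 MSS (slow start, doubled)
RTT 3: cwnd = 8 MSS (slow start, doubled)
RTT 4: cwnd = 9 MSS (congestion avoidance, +1)

9


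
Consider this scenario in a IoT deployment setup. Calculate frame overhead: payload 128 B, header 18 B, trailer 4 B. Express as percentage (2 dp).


Given: payload = 128 B, header = 18 B, trailer = 4 B
Overhead bytes = header + trailer = 18 + 4 = 22
Total frame = payload + overhead = 128 + 22 = 150
Overhead % = 22 / 150 * 100 = 14.6667% -> 14.67% (2 dp)

14.67


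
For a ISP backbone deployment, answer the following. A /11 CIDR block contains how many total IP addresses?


Given: CIDR prefix /11
Host bits = 32 - 11 = 21
Total addresses = 2^21 = 2097152

2097152


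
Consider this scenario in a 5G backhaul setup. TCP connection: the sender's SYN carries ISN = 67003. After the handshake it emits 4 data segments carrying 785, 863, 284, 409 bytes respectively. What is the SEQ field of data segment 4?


The SYN occupies sequence number ISN = 67003, so the first data byte is ISN + 1 = 67004.
SEQ of data segment i = (ISN + 1) + sum of payload sizes of segments 1..i-1.
Segment 1: SEQ = 67004, payload = 785 bytes
Segment 2: SEQ = 67789, payload = 863 bytes
Segment 3: SEQ = 68652, payload = 284 bytes
Segment 4: SEQ = 68936, payload = 409 bytes
SEQ of segment 4 = 67004 + 785 + 863 + 284 = 68936

68936


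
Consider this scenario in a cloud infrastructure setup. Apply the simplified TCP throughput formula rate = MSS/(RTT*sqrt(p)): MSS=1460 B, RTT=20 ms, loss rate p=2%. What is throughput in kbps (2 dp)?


Given: MSS = 1460 bytes, RTT = 20 ms, loss = 2%
RTT in seconds = 20 / 1000 = 0.02
Loss rate = 2% = 0.02
sqrt(loss) = sqrt(0.02) = 0.141421356237
Throughput (bytes/s) = 1460 / (0.02 * 0.141421356237) = 516187.9503
Throughput (kbps) = 516187.9503 * 8 / 1000 = 4129.503602 -> 4129.50 kbps (2 dp)

4129.50


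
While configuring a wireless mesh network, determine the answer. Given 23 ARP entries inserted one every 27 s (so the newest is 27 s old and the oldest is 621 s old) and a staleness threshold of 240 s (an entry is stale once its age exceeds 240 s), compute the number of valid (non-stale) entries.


Ages are k * 621/23 s for k = 1..23 (spacing = 27.0000 s).
Entry k is valid iff k * 621/23 <= 240 iff k <= 23 * 240 / 621 = 8.8889
n_valid = floor(8.8889) = 8
(n_stale = 23 - 8 = 15)

8


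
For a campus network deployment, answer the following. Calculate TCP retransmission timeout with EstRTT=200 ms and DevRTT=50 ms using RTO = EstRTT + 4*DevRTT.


Given: EstRTT = 200 ms, DevRTT = 50 ms
Timeout = EstRTT + 4 * DevRTT
4 * DevRTT = 4 * 50 = 200
Timeout = 200 + 200 = 400 ms

400


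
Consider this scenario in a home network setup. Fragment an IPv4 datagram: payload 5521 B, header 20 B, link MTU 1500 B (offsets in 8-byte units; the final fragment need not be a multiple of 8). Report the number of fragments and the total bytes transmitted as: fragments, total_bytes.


Max data per non-final fragment = floor((MTU - header)/8)*8 = floor((1500 - 20)/8)*8 = floor(1480/8)*8 = 1480 B
Final fragment needs no 8-byte alignment: it can carry up to MTU - header = 1480 B
Non-final fragments needed = ceil((payload - 1480) / 1480) = ceil(4041/1480) = ceil(2.7304) = 3
Number of fragments = 3 + 1 = 4
Fragment sizes (data): 3 * 1480 B + 1081 B (last, 1081 <= 1480 OK)
Total bytes sent = payload + n_frags * header = 5521 + 4*20 = 5521 + 80 = 5601 B

4, 5601


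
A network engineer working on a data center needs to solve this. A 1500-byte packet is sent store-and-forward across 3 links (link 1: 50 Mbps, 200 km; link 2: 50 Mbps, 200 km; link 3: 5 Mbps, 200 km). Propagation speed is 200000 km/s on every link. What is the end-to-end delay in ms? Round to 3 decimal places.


Packet = 1500 bytes = 12000 bits. Store-and-forward: sum (t_trans + t_prop) per link.
Link 1: t_trans = 12000/(50*10^6) s = 0.2400 ms; t_prop = 200/200000 s = 1.0000 ms; subtotal = 1.2400 ms
Link 2: t_trans = 12000/(50*10^6) s = 0.2400 ms; t_prop = 200/200000 s = 1.0000 ms; subtotal = 1.2400 ms
Link 3: t_trans = 12000/(5*10^6) s = 2.4000 ms; t_prop = 200/200000 s = 1.0000 ms; subtotal = 3.4000 ms
End-to-end = 1.2400 + 1.2400 + 3.4000 = 5.8800 ms -> 5.880 ms (3 dp)

5.880


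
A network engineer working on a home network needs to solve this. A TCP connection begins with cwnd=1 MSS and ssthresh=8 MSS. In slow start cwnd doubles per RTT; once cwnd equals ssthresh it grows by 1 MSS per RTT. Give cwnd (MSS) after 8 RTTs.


RTT 0: cwnd = 1 MSS (initial)
RTT 1: cwnd = 2 MSS (slow start, doubled)
RTT 2: cwnd = 4 MSS (slow start, doubled)
RTT 3: cwnd = 8 MSS (slow start, doubled)
RTT 4: cwnd = 9 MSS (congestion avoidance, +1)
RTT 5: cwnd = 10 MSS (congestion avoidance, +1)
RTT 6: cwnd = 11 MSS (congestion avoidance, +1)
RTT 7: cwnd = 12 MSS (congestion avoidance, +1)
RTT 8: cwnd = 13 MSS (congestion avoidance, +1)

13


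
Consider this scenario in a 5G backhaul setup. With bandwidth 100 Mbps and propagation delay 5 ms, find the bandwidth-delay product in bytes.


Given: bandwidth = 100 Mbps, delay = 5 ms
BDP in bits = 100 * 10^6 * 5 / 1000
BDP in bits = 500000
BDP in bytes = 500000 / 8 = 62500

62500


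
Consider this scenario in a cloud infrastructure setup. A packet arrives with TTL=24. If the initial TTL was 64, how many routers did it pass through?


Given: initial TTL = 64, received TTL = 24
Hops = initial TTL - received TTL
Hops = 64 - 24 = 40

40


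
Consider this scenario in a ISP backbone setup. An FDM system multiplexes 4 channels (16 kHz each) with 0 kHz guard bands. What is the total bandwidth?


Given: 4 channels, 16 kHz each, guard = 0 kHz
Channel bandwidth = 4 * 16 = 64 kHz
Guard bands = 3 gaps * 0 kHz = 0 kHz
Total = 64 + 0 = 64 kHz

64


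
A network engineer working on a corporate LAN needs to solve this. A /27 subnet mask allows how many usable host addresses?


Given: subnet mask /27
Host bits = 32 - 27 = 5
Total addresses = 2^5 = 32
Usable hosts = 32 - 2 (network + broadcast) = 30

30


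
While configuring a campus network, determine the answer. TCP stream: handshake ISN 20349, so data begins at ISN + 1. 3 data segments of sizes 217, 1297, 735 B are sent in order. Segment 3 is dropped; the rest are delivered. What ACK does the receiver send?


SYN uses sequence number 20349; first data byte = ISN + 1 = 20350.
Segment 1: SEQ = 20350, len = 217 B, covers [20350, 20566]
Segment 2: SEQ = 20567, len = 1297 B, covers [20567, 21863]
Segment 3: SEQ = 21864, len = 735 B, covers [21864, 22598] [LOST]
In-order data received: bytes [20350, 21863] (segments 1..2).
Segment 3 missing -> gap begins at byte 21864.
Cumulative ACK = next expected in-order byte = 20350 + 217 + 1297 = 21864

21864


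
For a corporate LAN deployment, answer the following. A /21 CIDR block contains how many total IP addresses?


Given: CIDR prefix /21
Host bits = 32 - 21 = 11
Total addresses = 2^11 = 2048

2048


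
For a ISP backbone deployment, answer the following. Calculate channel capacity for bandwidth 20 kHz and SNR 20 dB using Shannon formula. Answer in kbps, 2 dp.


Given: B = 20 kHz, SNR = 20 dB
SNR linear = 10^(20/10) = 100
1 + SNR = 101
log2(101) = 6.6582114828
C = 20 * 1000 * 6.6582114828 = 133164.2297 bps
C = 133.164230 kbps -> 133.16 kbps (2 dp)

133.16


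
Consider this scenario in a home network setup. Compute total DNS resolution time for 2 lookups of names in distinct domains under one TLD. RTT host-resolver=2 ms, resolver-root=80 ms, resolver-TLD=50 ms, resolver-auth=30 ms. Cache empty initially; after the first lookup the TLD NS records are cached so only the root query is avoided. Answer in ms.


Lookup 1 (cold cache): local + root + TLD + auth = 2 + 80 + 50 + 30 = 162 ms
Lookups 2..2 (TLD NS cached -> skip root; new domain -> still ask TLD and auth): local + TLD + auth = 2 + 50 + 30 = 82 ms each
Remaining 1 lookups: 1 * 82 = 82 ms
Total = 162 + 82 = 244 ms

244


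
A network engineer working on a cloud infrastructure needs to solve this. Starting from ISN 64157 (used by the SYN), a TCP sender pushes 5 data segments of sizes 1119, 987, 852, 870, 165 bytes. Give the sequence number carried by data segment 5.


The SYN occupies sequence number ISN = 64157, so the first data byte is ISN + 1 = 64158.
SEQ of data segment i = (ISN + 1) + sum of payload sizes of segments 1..i-1.
Segment 1: SEQ = 64158, payload = 1119 bytes
Segment 2: SEQ = 65277, payload = 987 bytes
Segment 3: SEQ = 66264, payload = 852 bytes
Segment 4: SEQ = 67116, payload = 870 bytes
Segment 5: SEQ = 67986, payload = 165 bytes
SEQ of segment 5 = 64158 + 1119 + 987 + 852 + 870 = 67986

67986


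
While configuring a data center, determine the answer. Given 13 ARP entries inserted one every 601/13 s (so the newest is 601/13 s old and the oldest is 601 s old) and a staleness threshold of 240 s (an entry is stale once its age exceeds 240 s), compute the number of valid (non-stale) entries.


Ages are k * 601/13 s for k = 1..13 (spacing = 46.2308 s).
Entry k is valid iff k * 601/13 <= 240 iff k <= 13 * 240 / 601 = 5.1913
n_valid = floor(5.1913) = 5
(n_stale = 13 - 5 = 8)

5


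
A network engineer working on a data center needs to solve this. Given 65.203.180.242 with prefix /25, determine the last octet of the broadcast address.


Given: IP = 65.203.180.242, prefix = /25
Host bits = 32 - 25 = 7
Network last octet = 242 AND mask = 128
Host part size = 2^7 - 1 = 127
Broadcast last octet = 128 OR 127 = 255

255


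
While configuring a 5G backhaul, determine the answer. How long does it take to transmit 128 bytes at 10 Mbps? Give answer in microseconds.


Given: packet = 128 bytes, bandwidth = 10 Mbps
Packet in bits = 128 * 8 = 1024 bits
Bandwidth = 10 * 10^6 = 10000000 bps
Time = 1024 / 10000000 seconds
Time in us = 1024 * 10^6 / 10000000 = 102.4

102.4


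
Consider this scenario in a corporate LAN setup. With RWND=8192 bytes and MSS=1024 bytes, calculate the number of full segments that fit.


Given: RWND = 8192 bytes, MSS = 1024 bytes
Full segments = floor(RWND / MSS)
Full segments = floor(8192 / 1024)
Full segments = floor(8.0) = 8

8


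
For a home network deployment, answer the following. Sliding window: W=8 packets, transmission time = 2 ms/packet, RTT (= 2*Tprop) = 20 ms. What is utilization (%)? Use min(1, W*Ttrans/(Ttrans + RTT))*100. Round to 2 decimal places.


Given: W = 8, Ttrans = 2 ms, RTT = 20 ms (= 2 * Tprop, Tprop = 10 ms)
Cycle time = Ttrans + RTT = 2 + 20 = 22 ms (first packet sent until its ACK returns)
W * Ttrans = 8 * 2 = 16 ms of sending per cycle
W * Ttrans / (Ttrans + RTT) = 16 / 22 = 0.727273
U = min(1, 0.727273) = 0.727273
U% = 72.73%

72.73


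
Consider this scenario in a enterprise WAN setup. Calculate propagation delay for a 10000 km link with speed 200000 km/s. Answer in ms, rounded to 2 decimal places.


Given: distance = 10000 km, speed = 200000 km/s
Delay = distance / speed = 10000 / 200000 seconds
Delay in ms = 10000 * 1000 / 200000
Delay = 50.0000 ms
Rounded to 2 dp = 50.00 ms

50.00


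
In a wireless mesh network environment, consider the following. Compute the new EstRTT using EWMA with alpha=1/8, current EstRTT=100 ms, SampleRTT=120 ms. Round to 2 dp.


Given: EstRTT = 100 ms, SampleRTT = 120 ms, alpha = 1/8
New EstRTT = (1 - alpha) * EstRTT + alpha * SampleRTT
(7/8) * 100 = 87.5
(1/8) * 120 = 15
New EstRTT = 87.5 + 15 = 102.5 ms -> 102.50 ms (2 dp)

102.50


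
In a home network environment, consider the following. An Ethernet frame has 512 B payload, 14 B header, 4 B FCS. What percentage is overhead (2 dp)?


Given: payload = 512 B, header = 14 B, trailer = 4 B
Overhead bytes = header + trailer = 14 + 4 = 18
Total frame = payload + overhead = 512 + 18 = 530
Overhead % = 18 / 530 * 100 = 3.3962% -> 3.40% (2 dp)

3.40


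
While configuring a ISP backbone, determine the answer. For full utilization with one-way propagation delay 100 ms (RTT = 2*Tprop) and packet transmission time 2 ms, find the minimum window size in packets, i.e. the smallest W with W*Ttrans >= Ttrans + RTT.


Given: Ttrans = 2 ms, RTT = 200 ms (= 2 * Tprop, Tprop = 100 ms)
Time until first ACK returns = Ttrans + RTT = 2 + 200 = 202 ms
Need W * Ttrans >= Ttrans + RTT  ->  W >= (Ttrans + RTT) / Ttrans
(Ttrans + RTT) / Ttrans = 202 / 2 = 101
W_min = ceil(101) = 101

101


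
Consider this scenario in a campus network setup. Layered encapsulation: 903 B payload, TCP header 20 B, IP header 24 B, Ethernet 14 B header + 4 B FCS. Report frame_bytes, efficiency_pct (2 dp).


TCP segment = 903 + 20 = 923 B
IP packet = 923 + 24 = 947 B
Ethernet frame = 947 + 14 + 4 = 965 B
Efficiency = app / frame = 903 / 965 = 0.935751 = 93.5751% -> 93.58% (2 dp)

965, 93.58


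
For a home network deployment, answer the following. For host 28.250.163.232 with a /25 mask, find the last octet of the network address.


Given: IP = 28.250.163.232, prefix = /25
Subnet mask = 255.255.255.128
Last octet of IP: 232
Last octet of mask: 128
Network last octet = 232 AND 128 = 128

128


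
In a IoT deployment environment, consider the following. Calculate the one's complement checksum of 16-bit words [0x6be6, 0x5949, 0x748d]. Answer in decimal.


Given words: [0x6be6, 0x5949, 0x748d]
Step 1: Sum all words
Raw sum = 27622 + 22857 + 29837 = 80316
Step 2: Fold carry: (14780 + 1) = 14781
One's complement = ~14781 & 0xFFFF = 50754

50754


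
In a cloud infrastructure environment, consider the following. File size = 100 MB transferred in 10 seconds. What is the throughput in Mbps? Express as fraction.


Given: file = 100 MB, time = 10 s
File in Mb = 100 * 8 = 800 Mb
Throughput = 800 / 10 Mbps
Throughput = 80 Mbps

80


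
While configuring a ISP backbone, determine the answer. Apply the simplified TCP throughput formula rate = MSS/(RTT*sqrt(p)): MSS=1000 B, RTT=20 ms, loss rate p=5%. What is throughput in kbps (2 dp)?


Given: MSS = 1000 bytes, RTT = 20 ms, loss = 5%
RTT in seconds = 20 / 1000 = 0.02
Loss rate = 5% = 0.05
sqrt(loss) = sqrt(0.05) = 0.223606797750
Throughput (bytes/s) = 1000 / (0.02 * 0.223606797750) = 223606.7977
Throughput (kbps) = 223606.7977 * 8 / 1000 = 1788.854382 -> 1788.85 kbps (2 dp)

1788.85


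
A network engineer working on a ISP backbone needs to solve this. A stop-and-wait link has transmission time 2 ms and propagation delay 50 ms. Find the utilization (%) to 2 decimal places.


Given: Ttrans = 2 ms, Tprop = 50 ms
RTT = 2 * Tprop = 2 * 50 = 100 ms
U = Ttrans / (Ttrans + RTT)
U = 2 / (2 + 100)
U = 2 / 102 = 0.019608
U% = 1.96%

1.96


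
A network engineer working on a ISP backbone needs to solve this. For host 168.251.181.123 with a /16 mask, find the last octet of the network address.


Given: IP = 168.251.181.123, prefix = /16
Subnet mask = 255.255.0.0
Last octet of IP: 123
Last octet of mask: 0
Network last octet = 123 AND 0 = 0

0


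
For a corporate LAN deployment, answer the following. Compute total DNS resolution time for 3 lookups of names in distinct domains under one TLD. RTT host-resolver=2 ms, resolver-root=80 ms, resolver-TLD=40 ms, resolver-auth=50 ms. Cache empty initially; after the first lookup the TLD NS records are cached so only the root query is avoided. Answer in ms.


Lookup 1 (cold cache): local + root + TLD + auth = 2 + 80 + 40 + 50 = 172 ms
Lookups 2..3 (TLD NS cached -> skip root; new domain -> still ask TLD and auth): local + TLD + auth = 2 + 40 + 50 = 92 ms each
Remaining 2 lookups: 2 * 92 = 184 ms
Total = 172 + 184 = 356 ms

356


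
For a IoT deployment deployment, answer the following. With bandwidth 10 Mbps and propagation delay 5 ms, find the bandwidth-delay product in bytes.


Given: bandwidth = 10 Mbps, delay = 5 ms
BDP in bits = 10 * 10^6 * 5 / 1000
BDP in bits = 50000
BDP in bytes = 50000 / 8 = 6250

6250


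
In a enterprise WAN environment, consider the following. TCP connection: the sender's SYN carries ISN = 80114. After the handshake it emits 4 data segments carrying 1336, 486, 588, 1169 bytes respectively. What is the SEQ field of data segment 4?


The SYN occupies sequence number ISN = 80114, so the first data byte is ISN + 1 = 80115.
SEQ of data segment i = (ISN + 1) + sum of payload sizes of segments 1..i-1.
Segment 1: SEQ = 80115, payload = 1336 bytes
Segment 2: SEQ = 81451, payload = 486 bytes
Segment 3: SEQ = 81937, payload = 588 bytes
Segment 4: SEQ = 82525, payload = 1169 bytes
SEQ of segment 4 = 80115 + 1336 + 486 + 588 = 82525

82525


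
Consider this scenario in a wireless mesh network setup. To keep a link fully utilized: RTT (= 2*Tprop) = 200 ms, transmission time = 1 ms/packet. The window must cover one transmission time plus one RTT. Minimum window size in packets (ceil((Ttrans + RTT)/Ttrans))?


Given: Ttrans = 1 ms, RTT = 200 ms (= 2 * Tprop, Tprop = 100 ms)
Time until first ACK returns = Ttrans + RTT = 1 + 200 = 201 ms
Need W * Ttrans >= Ttrans + RTT  ->  W >= (Ttrans + RTT) / Ttrans
(Ttrans + RTT) / Ttrans = 201 / 1 = 201
W_min = ceil(201) = 201

201


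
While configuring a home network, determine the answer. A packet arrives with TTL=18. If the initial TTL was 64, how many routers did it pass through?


Given: initial TTL = 64, received TTL = 18
Hops = initial TTL - received TTL
Hops = 64 - 18 = 46

46


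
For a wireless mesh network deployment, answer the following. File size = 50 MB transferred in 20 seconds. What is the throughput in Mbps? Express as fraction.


Given: file = 50 MB, time = 20 s
File in Mb = 50 * 8 = 400 Mb
Throughput = 400 / 20 Mbps
Throughput = 20 Mbps

20


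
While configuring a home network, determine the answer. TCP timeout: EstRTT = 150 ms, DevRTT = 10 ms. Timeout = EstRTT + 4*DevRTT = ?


Given: EstRTT = 150 ms, DevRTT = 10 ms
Timeout = EstRTT + 4 * DevRTT
4 * DevRTT = 4 * 10 = 40
Timeout = 150 + 40 = 190 ms

190


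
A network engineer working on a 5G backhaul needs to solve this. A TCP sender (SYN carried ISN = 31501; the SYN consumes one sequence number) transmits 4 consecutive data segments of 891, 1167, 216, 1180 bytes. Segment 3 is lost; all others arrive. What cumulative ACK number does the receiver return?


SYN uses sequence number 31501; first data byte = ISN + 1 = 31502.
Segment 1: SEQ = 31502, len = 891 B, covers [31502, 32392]
Segment 2: SEQ = 32393, len = 1167 B, covers [32393, 33559]
Segment 3: SEQ = 33560, len = 216 B, covers [33560, 33775] [LOST]
Segment 4: SEQ = 33776, len = 1180 B, covers [33776, 34955]
In-order data received: bytes [31502, 33559] (segments 1..2).
Segment 3 missing -> gap begins at byte 33560; later segments buffered out of order.
Cumulative ACK = next expected in-order byte = 31502 + 891 + 1167 = 33560

33560
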